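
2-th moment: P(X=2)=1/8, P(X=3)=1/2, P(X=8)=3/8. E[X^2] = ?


E[X^2] = sum(x^2 * P(x))
= 4*1/8 + 9*1/2 + 64*3/8
= 29

29


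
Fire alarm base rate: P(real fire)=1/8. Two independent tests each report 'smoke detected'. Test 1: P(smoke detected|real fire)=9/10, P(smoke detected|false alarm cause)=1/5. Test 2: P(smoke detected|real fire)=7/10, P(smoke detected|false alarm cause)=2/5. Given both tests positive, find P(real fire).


After test 1: P(+) = 9/10*1/8 + 1/5*7/8 = 23/80
P(B|+) = (9/80)/(23/80) = 9/23
After test 2 (use post1 as new prior): P(+) = 7/10*9/23 + 2/5*14/23 = 119/230
P(B|+,+) = (63/230)/(119/230) = 9/17

9/17


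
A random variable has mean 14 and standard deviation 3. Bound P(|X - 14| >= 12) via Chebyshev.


k = 12/3 = 4
Chebyshev: P(|X-mu| >= k*sigma) <= 1/k^2 = 1/4^2 = 1/16

1/16


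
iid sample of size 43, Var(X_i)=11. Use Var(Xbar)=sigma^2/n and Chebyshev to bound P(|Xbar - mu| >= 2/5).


Var(Xbar) = Var(X)/n = 11/43
Chebyshev: P(|Xbar-mu| >= 2/5) <= Var(Xbar)/(2/5)^2 = (11/43)/(4/25) = 275/172
Bound exceeds 1, so trivial bound: 1

1


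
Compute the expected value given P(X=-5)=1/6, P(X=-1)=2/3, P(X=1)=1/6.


E[X] = sum(x * P(x))
= -5*1/6 - 1*2/3 + 1*1/6
= -4/3

-4/3


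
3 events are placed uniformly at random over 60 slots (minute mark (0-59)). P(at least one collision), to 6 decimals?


P(all different) = prod((60-i)/60 for i=0..2) = 0.950556
P(at least one match) = 1 - 0.950556 = 0.049444

0.049444


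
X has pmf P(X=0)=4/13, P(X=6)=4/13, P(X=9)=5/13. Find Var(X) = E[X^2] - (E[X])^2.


E[X] = 69/13, E[X^2] = 549/13
Var(X) = E[X^2] - (E[X])^2 = 549/13 - (69/13)^2 = 2376/169

2376/169


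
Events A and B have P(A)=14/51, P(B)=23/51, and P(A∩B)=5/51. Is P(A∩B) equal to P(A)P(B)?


P(A)*P(B) = 14/51*23/51 = 322/2601
P(A∩B) = 5/51 != 322/2601, so not independent

No, A and B are not independent


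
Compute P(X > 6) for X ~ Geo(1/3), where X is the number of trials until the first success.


P(X > 6) = P(first 6 trials all fail) = (1-p)^6 = (2/3)^6 = 64/729

64/729


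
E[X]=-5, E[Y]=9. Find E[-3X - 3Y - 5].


E[-3X - 3Y - 5] = -3*E[X] - 3*E[Y] - 5
= (-3)*(-5) + (-3)*(9) + (-5)
= 15 - 27 - 5 = -17

-17


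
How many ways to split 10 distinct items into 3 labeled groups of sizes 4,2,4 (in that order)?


10! = 3628800
Denominator: 4!=24 * 2!=2 * 4!=24
Coefficient = 3628800 / 1152 = 3150

3150


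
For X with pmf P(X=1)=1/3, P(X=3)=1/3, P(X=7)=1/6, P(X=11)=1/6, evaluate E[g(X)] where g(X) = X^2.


E[X^2] = sum(g(x)*P(x))
= 1*1/3 + 9*1/3 + 49*1/6 + 121*1/6
= 95/3

95/3


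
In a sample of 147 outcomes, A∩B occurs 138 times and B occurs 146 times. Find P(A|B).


P(A|B) = P(A∩B)/P(B) = (138/147)/(146/147) = 138/146 = 69/73

69/73


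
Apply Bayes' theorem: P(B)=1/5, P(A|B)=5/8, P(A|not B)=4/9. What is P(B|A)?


P(A) = P(A|B)P(B) + P(A|B')P(B') = 5/8*1/5 + 4/9*4/5 = 173/360
P(B|A) = P(A|B)P(B)/P(A) = (1/8)/(173/360) = 45/173

45/173


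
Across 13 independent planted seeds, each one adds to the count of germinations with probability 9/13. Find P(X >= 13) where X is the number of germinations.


P(X>=13) = P(X=13)
= 2541865828329/302875106592253
= 2541865828329/302875106592253

2541865828329/302875106592253


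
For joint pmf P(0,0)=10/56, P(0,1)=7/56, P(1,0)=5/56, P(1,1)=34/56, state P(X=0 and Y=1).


Read from table: P(X=0, Y=1) = 7/56 = 1/8

1/8


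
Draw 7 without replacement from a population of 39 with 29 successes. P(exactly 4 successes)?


P(X=4) = C(29,4)*C(10,3) / C(39,7)
= 23751*120 / 15380937
= 2850120/15380937 = 24360/131461

24360/131461


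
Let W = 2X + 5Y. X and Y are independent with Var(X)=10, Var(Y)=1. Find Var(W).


Independence => Cov(X,Y)=0
Var(2X + 5Y) = 2^2*Var(X) + 5^2*Var(Y)
= 4*10 + 25*1 = 65

65


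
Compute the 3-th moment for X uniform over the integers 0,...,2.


E[X^3] = (1/3) * sum(x^3 for x=0..2)
= 9/3 = 3

3


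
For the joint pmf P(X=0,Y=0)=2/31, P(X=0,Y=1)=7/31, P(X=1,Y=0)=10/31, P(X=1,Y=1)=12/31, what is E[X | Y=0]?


P(Y=0) = 12/31
E[X|Y=0] = (0*2 + 1*10)/12 = 10/12 = 5/6

5/6


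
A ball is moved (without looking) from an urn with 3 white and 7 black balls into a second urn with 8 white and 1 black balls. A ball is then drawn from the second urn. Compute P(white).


P(transfer white) = 3/10; P(transfer black) = 7/10
If white transferred: Urn II has 9 white of 10, so P(white|white moved) = 9/10
If black transferred: Urn II has 8 white of 10, so P(white|black moved) = 4/5
By total probability: P(white) = 3/10*9/10 + 7/10*4/5 = 83/100

83/100


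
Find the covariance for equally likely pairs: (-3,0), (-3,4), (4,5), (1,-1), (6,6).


E[X]=1, E[Y]=14/5, E[XY]=43/5
Cov(X,Y) = E[XY] - E[X]E[Y] = 43/5 - 1*14/5 = 29/5

29/5


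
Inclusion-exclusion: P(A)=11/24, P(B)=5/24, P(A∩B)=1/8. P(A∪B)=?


P(A∪B) = P(A) + P(B) - P(A∩B)
= 11/24 + 5/24 - 1/8 = 13/24

13/24


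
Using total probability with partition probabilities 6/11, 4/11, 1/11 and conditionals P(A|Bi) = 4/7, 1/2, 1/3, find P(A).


P(A) = P(A|B1)P(B1) + P(A|B2)P(B2) + P(A|B3)P(B3)
= 4/7*6/11 + 1/2*4/11 + 1/3*1/11
= 24/77 + 2/11 + 1/33 = 11/21

11/21


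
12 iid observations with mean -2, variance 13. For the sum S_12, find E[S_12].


E[S_n] = n*E[X_1] = 12*-2 = -24

-24


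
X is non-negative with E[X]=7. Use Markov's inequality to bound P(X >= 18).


Markov: P(X >= a) <= E[X]/a
P(X >= 18) <= 7/18

7/18


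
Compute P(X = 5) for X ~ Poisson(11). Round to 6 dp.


P(X=5) = e^(-11) * 11^5 / 5!
≈ 0.00001670170079 * 161051 / 120
≈ 0.022415

0.022415


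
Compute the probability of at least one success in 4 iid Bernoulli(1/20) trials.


P(at least one) = 1 - P(none)
P(none) = (1 - 1/20)^4 = (19/20)^4 = 130321/160000
P(at least one) = 1 - 130321/160000 = 29679/160000

29679/160000


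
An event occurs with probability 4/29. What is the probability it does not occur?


P(A') = 1 - P(A) = 1 - 4/29 = 25/29

25/29


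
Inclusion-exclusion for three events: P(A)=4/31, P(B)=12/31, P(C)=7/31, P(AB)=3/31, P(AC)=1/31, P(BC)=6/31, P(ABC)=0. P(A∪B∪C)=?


P(A∪B∪C) = P(A)+P(B)+P(C) - P(AB)-P(AC)-P(BC) + P(ABC)
= 4/31+12/31+7/31 - 3/31-1/31-6/31 + 0
= 13/31

13/31


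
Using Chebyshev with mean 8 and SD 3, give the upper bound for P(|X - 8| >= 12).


k = 12/3 = 4
Chebyshev: P(|X-mu| >= k*sigma) <= 1/k^2 = 1/4^2 = 1/16

1/16


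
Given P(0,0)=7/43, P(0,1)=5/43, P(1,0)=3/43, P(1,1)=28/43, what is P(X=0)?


P(X=0) = P(0,0)+P(0,1) = 7/43 + 5/43 = 12/43

12/43


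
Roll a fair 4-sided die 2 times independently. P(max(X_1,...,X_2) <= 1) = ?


P(max <= 1) = P(all X_i <= 1) = (P(X_1 <= 1))^2
= (1/4)^2 = 1/16

1/16


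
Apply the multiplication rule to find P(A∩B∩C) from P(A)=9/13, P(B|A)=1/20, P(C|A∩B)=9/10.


P(A∩B∩C) = P(A) * P(B|A) * P(C|A∩B)
= 9/13 * 1/20 * 9/10
= 9/260 * 9/10 = 81/2600

81/2600


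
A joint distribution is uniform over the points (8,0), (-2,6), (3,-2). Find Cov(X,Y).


E[X]=3, E[Y]=4/3, E[XY]=-6
Cov(X,Y) = E[XY] - E[X]E[Y] = -6 - 3*4/3 = -10

-10


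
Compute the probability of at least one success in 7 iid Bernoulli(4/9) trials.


P(at least one) = 1 - P(none)
P(none) = (1 - 4/9)^7 = (5/9)^7 = 78125/4782969
P(at least one) = 1 - 78125/4782969 = 4704844/4782969

4704844/4782969


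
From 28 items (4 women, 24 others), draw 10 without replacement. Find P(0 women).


P(X=0) = C(4,0)*C(24,10) / C(28,10)
= 1*1961256 / 13123110
= 1961256/13123110 = 68/455

68/455


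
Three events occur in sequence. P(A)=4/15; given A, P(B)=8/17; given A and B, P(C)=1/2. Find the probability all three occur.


P(A∩B∩C) = P(A) * P(B|A) * P(C|A∩B)
= 4/15 * 8/17 * 1/2
= 32/255 * 1/2 = 16/255

16/255


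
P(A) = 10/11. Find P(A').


P(A') = 1 - P(A) = 1 - 10/11 = 1/11

1/11


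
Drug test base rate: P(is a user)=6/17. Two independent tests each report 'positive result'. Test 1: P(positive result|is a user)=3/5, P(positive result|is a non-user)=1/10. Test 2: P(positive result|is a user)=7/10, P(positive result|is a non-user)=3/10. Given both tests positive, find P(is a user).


After test 1: P(+) = 3/5*6/17 + 1/10*11/17 = 47/170
P(B|+) = (18/85)/(47/170) = 36/47
After test 2 (use post1 as new prior): P(+) = 7/10*36/47 + 3/10*11/47 = 57/94
P(B|+,+) = (126/235)/(57/94) = 84/95

84/95


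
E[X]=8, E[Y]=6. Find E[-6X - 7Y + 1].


E[-6X - 7Y + 1] = -6*E[X] - 7*E[Y] + 1
= (-6)*(8) + (-7)*(6) + (1)
= -48 - 42 + 1 = -89

-89


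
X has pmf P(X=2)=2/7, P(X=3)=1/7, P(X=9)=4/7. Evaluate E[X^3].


E[X^3] = sum(x^3 * P(x))
= 8*2/7 + 27*1/7 + 729*4/7
= 2959/7

2959/7


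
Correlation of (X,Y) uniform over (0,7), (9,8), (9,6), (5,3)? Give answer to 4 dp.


Cov(X,Y) = 0.7500, Var(X) = 13.6875, Var(Y) = 3.5000
rho = Cov/(sqrt(VarX)*sqrt(VarY)) = 0.1084

0.1084


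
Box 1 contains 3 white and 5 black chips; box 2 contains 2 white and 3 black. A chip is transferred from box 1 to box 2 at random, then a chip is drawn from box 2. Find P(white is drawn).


P(transfer white) = 3/8; P(transfer black) = 5/8
If white transferred: Urn II has 3 white of 6, so P(white|white moved) = 1/2
If black transferred: Urn II has 2 white of 6, so P(white|black moved) = 1/3
By total probability: P(white) = 3/8*1/2 + 5/8*1/3 = 19/48

19/48


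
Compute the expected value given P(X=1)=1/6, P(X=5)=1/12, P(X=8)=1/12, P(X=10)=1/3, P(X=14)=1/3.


E[X] = sum(x * P(x))
= 1*1/6 + 5*1/12 + 8*1/12 + 10*1/3 + 14*1/3
= 37/4

37/4


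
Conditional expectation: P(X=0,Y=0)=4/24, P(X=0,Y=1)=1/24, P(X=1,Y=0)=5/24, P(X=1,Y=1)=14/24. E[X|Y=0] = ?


P(Y=0) = 9/24
E[X|Y=0] = (0*4 + 1*5)/9 = 5/9

5/9


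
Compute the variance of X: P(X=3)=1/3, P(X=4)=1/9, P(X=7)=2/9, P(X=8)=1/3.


E[X] = 17/3, E[X^2] = 37
Var(X) = E[X^2] - (E[X])^2 = 37 - (17/3)^2 = 44/9

44/9


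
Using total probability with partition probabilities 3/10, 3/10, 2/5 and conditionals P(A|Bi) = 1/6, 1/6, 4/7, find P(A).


P(A) = P(A|B1)P(B1) + P(A|B2)P(B2) + P(A|B3)P(B3)
= 1/6*3/10 + 1/6*3/10 + 4/7*2/5
= 1/20 + 1/20 + 8/35 = 23/70

23/70


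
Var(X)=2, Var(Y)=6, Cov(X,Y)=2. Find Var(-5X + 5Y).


Var(-5X + 5Y) = (-5)^2*Var(X) + 5^2*Var(Y) + 2*(-5)*5*Cov(X,Y)
= 25*2 + 25*6 - 50*2
= 50 + 150 - 100 = 100

100


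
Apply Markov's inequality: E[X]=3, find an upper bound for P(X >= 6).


Markov: P(X >= a) <= E[X]/a
P(X >= 6) <= 3/6 = 1/2

1/2


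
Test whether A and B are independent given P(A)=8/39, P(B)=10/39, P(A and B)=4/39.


P(A)*P(B) = 8/39*10/39 = 80/1521
P(A∩B) = 4/39 != 80/1521, so not independent

No, A and B are not independent


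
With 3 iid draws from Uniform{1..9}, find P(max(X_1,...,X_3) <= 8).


P(max <= 8) = P(all X_i <= 8) = (P(X_1 <= 8))^3
= (8/9)^3 = 512/729

512/729


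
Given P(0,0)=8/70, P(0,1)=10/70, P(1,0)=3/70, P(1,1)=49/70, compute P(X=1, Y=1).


Read from table: P(X=1, Y=1) = 49/70 = 7/10

7/10


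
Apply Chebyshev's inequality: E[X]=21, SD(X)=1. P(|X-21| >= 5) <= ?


k = 5/1 = 5
Chebyshev: P(|X-mu| >= k*sigma) <= 1/k^2 = 1/5^2 = 1/25

1/25


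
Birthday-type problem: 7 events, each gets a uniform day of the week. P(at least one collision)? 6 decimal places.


P(all different) = prod((7-i)/7 for i=0..6) = 0.006120
P(at least one match) = 1 - 0.006120 = 0.993880

0.993880


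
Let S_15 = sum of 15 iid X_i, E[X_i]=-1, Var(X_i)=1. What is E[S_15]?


E[S_n] = n*E[X_1] = 15*-1 = -15

-15


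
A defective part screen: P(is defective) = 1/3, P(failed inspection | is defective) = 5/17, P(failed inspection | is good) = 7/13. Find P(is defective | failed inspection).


P(A) = P(A|B)P(B) + P(A|B')P(B') = 5/17*1/3 + 7/13*2/3 = 101/221
P(B|A) = P(A|B)P(B)/P(A) = (5/51)/(101/221) = 65/303

65/303


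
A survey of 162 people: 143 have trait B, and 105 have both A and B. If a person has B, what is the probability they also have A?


P(A|B) = P(A∩B)/P(B) = (105/162)/(143/162) = 105/143

105/143


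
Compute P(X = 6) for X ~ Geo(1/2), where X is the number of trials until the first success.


P(X=6) = (1-p)^5 * p = (1/2)^5 * 1/2
= 1/32 * 1/2 = 1/64

1/64


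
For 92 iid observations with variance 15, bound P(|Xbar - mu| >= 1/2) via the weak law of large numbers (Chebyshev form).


Var(Xbar) = Var(X)/n = 15/92
Chebyshev: P(|Xbar-mu| >= 1/2) <= Var(Xbar)/(1/2)^2 = (15/92)/(1/4) = 15/23

15/23


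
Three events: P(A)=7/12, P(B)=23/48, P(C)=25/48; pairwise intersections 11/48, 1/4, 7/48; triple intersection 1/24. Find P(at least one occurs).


P(A∪B∪C) = P(A)+P(B)+P(C) - P(AB)-P(AC)-P(BC) + P(ABC)
= 7/12+23/48+25/48 - 11/48-1/4-7/48 + 1/24
= 1

1


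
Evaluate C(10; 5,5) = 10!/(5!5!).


10! = 3628800
Denominator: 5!=120 * 5!=120
Coefficient = 3628800 / 14400 = 252

252


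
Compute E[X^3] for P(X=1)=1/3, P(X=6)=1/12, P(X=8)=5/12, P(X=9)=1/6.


E[X^3] = sum(g(x)*P(x))
= 1*1/3 + 216*1/12 + 512*5/12 + 729*1/6
= 2119/6

2119/6


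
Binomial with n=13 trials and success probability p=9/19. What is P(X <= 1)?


P(X<=1) = P(X=0) + P(X=1)
= 10000000000000/42052983462257059 + 117000000000000/42052983462257059
= 127000000000000/42052983462257059

127000000000000/42052983462257059


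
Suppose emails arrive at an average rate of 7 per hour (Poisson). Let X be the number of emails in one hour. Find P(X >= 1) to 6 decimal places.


P(X>=1) = 1 - P(X<=0) = 1 - (e^(-7)*7^0/0!)
≈ 1 - 0.0009118820 = 0.9990881180
≈ 0.999088

0.999088


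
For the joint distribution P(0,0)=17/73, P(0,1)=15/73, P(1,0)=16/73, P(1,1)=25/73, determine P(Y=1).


P(Y=1) = P(0,1)+P(1,1) = 15/73 + 25/73 = 40/73

40/73


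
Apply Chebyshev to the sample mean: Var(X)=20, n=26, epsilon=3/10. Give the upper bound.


Var(Xbar) = Var(X)/n = 20/26
Chebyshev: P(|Xbar-mu| >= 3/10) <= Var(Xbar)/(3/10)^2 = (10/13)/(9/100) = 1000/117
Bound exceeds 1, so trivial bound: 1

1


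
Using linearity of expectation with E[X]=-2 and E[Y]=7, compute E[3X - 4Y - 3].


E[3X - 4Y - 3] = 3*E[X] - 4*E[Y] - 3
= (3)*(-2) + (-4)*(7) + (-3)
= -6 - 28 - 3 = -37

-37


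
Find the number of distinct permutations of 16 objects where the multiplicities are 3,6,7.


16! = 20922789888000
Denominator: 3!=6 * 6!=720 * 7!=5040
Coefficient = 20922789888000 / 21772800 = 960960

960960


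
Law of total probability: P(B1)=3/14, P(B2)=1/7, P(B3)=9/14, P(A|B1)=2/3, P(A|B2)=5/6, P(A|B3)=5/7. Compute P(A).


P(A) = P(A|B1)P(B1) + P(A|B2)P(B2) + P(A|B3)P(B3)
= 2/3*3/14 + 5/6*1/7 + 5/7*9/14
= 1/7 + 5/42 + 45/98 = 106/147

106/147


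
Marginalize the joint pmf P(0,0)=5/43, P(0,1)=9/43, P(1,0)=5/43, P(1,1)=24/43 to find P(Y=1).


P(Y=1) = P(0,1)+P(1,1) = 9/43 + 24/43 = 33/43

33/43


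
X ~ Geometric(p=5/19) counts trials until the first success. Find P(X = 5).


P(X=5) = (1-p)^4 * p = (14/19)^4 * 5/19
= 38416/130321 * 5/19 = 192080/2476099

192080/2476099


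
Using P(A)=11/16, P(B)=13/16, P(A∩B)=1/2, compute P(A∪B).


P(A∪B) = P(A) + P(B) - P(A∩B)
= 11/16 + 13/16 - 1/2 = 1

1


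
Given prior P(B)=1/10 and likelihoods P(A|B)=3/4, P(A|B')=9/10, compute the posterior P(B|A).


P(A) = P(A|B)P(B) + P(A|B')P(B') = 3/4*1/10 + 9/10*9/10 = 177/200
P(B|A) = P(A|B)P(B)/P(A) = (3/40)/(177/200) = 5/59

5/59


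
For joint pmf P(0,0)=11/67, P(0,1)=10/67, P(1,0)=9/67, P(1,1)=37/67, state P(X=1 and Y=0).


Read from table: P(X=1, Y=0) = 9/67

9/67


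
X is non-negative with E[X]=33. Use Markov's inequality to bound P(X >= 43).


Markov: P(X >= a) <= E[X]/a
P(X >= 43) <= 33/43

33/43


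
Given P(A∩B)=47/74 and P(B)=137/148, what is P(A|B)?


P(A|B) = P(A∩B)/P(B) = (94/148)/(137/148) = 94/137

94/137


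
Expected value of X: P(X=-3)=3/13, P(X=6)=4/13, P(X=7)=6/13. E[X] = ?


E[X] = sum(x * P(x))
= -3*3/13 + 6*4/13 + 7*6/13
= 57/13

57/13


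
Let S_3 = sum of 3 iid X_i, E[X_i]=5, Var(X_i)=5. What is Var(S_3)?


By independence, Var(S_n) = n*Var(X_1) = 3*5 = 15

15


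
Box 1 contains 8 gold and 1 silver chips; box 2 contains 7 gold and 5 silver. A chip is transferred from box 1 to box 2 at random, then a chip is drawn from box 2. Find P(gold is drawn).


P(transfer gold) = 8/9; P(transfer silver) = 1/9
If gold transferred: Urn II has 8 gold of 13, so P(gold|gold moved) = 8/13
If silver transferred: Urn II has 7 gold of 13, so P(gold|silver moved) = 7/13
By total probability: P(gold) = 8/9*8/13 + 1/9*7/13 = 71/117

71/117


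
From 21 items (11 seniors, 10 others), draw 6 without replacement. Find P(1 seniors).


P(X=1) = C(11,1)*C(10,5) / C(21,6)
= 11*252 / 54264
= 2772/54264 = 33/646

33/646


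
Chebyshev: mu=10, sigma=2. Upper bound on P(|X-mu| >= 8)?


k = 8/2 = 4
Chebyshev: P(|X-mu| >= k*sigma) <= 1/k^2 = 1/4^2 = 1/16

1/16


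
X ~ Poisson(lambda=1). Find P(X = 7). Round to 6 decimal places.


P(X=7) = e^(-1) * 1^7 / 7!
≈ 0.3678794412 * 1 / 5040
≈ 0.000073

0.000073


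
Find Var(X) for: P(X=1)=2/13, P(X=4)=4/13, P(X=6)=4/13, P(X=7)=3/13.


E[X] = 63/13, E[X^2] = 357/13
Var(X) = E[X^2] - (E[X])^2 = 357/13 - (63/13)^2 = 672/169

672/169


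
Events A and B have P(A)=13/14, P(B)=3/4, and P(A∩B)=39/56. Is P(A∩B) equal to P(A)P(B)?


P(A)*P(B) = 13/14*3/4 = 39/56
P(A∩B) = 39/56, which equals P(A)P(B), so independent

Yes, A and B are independent


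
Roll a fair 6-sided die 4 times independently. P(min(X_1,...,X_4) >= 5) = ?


P(min >= 5) = P(all X_i >= 5) = (P(X_1 >= 5))^4
= (2/6)^4 = (1/3)^4 = 1/81

1/81


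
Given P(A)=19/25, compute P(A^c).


P(A') = 1 - P(A) = 1 - 19/25 = 6/25

6/25


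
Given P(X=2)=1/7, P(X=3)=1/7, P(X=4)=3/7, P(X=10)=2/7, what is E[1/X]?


E[1/X] = sum(g(x)*P(x))
= 1/2*1/7 + 1/3*1/7 + 1/4*3/7 + 1/10*2/7
= 107/420

107/420


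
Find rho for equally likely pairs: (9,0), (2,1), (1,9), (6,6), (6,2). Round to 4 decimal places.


Cov(X,Y) = -5.4800, Var(X) = 8.5600, Var(Y) = 11.4400
rho = Cov/(sqrt(VarX)*sqrt(VarY)) = -0.5538

-0.5538


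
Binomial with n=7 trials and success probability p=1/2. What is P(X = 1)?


P(X=1) = C(7,1) * p^1 * (1-p)^6
= 7 * 1/2 * 1/64
= 7/128

7/128


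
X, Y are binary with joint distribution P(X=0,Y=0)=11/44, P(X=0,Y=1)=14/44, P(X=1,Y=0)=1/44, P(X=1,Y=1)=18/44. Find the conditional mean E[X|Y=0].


P(Y=0) = 12/44
E[X|Y=0] = (0*11 + 1*1)/12 = 1/12

1/12


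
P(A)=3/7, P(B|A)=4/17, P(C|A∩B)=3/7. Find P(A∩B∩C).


P(A∩B∩C) = P(A) * P(B|A) * P(C|A∩B)
= 3/7 * 4/17 * 3/7
= 12/119 * 3/7 = 36/833

36/833


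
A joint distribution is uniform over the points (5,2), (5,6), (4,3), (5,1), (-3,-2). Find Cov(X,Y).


E[X]=16/5, E[Y]=2, E[XY]=63/5
Cov(X,Y) = E[XY] - E[X]E[Y] = 63/5 - 16/5*2 = 31/5

31/5


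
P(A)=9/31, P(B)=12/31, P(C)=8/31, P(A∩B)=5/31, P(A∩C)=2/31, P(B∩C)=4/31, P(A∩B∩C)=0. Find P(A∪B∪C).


P(A∪B∪C) = P(A)+P(B)+P(C) - P(AB)-P(AC)-P(BC) + P(ABC)
= 9/31+12/31+8/31 - 5/31-2/31-4/31 + 0
= 18/31

18/31


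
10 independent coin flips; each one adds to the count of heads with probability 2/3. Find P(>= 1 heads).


P(at least one) = 1 - P(none)
P(none) = (1 - 2/3)^10 = (1/3)^10 = 1/59049
P(at least one) = 1 - 1/59049 = 59048/59049

59048/59049


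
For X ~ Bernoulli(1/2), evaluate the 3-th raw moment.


For Bernoulli: X in {0,1}
E[X^3] = 0^3*(1-1/2) + 1^3*1/2 = 1/2

1/2


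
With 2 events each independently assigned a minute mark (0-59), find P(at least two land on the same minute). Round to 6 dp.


P(all different) = prod((60-i)/60 for i=0..1) = 0.983333
P(at least one match) = 1 - 0.983333 = 0.016667

0.016667


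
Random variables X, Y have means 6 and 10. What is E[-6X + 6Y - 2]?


E[-6X + 6Y - 2] = -6*E[X] + 6*E[Y] - 2
= (-6)*(6) + (6)*(10) + (-2)
= -36 + 60 - 2 = 22

22


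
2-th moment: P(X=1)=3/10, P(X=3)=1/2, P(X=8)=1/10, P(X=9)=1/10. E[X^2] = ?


E[X^2] = sum(x^2 * P(x))
= 1*3/10 + 9*1/2 + 64*1/10 + 81*1/10
= 193/10

193/10


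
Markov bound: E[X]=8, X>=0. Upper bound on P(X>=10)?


Markov: P(X >= a) <= E[X]/a
P(X >= 10) <= 8/10 = 4/5

4/5


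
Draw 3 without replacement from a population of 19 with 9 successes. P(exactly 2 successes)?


P(X=2) = C(9,2)*C(10,1) / C(19,3)
= 36*10 / 969
= 360/969 = 120/323

120/323


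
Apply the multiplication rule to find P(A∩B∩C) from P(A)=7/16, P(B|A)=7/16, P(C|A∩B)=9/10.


P(A∩B∩C) = P(A) * P(B|A) * P(C|A∩B)
= 7/16 * 7/16 * 9/10
= 49/256 * 9/10 = 441/2560

441/2560


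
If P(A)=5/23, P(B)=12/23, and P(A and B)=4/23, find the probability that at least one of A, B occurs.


P(A∪B) = P(A) + P(B) - P(A∩B)
= 5/23 + 12/23 - 4/23 = 13/23

13/23


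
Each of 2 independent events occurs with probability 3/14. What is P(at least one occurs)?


P(at least one) = 1 - P(none)
P(none) = (1 - 3/14)^2 = (11/14)^2 = 121/196
P(at least one) = 1 - 121/196 = 75/196

75/196


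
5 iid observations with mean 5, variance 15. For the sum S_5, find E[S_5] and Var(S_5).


E[S_n] = n*mu = 5*5 = 25
Var(S_n) = n*sigma^2 = 5*15 = 75

E[S_5]=25, Var(S_5)=75


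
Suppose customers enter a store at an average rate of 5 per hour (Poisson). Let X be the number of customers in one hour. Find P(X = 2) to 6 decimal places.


P(X=2) = e^(-5) * 5^2 / 2!
≈ 0.006737946999 * 25 / 2
≈ 0.084224

0.084224


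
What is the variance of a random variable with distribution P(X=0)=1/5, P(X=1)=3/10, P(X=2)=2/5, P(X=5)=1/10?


E[X] = 8/5, E[X^2] = 22/5
Var(X) = E[X^2] - (E[X])^2 = 22/5 - (8/5)^2 = 46/25

46/25


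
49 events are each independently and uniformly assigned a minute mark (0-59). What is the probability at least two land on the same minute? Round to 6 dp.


P(all different) = prod((60-i)/60 for i=0..48) = 0.000000
P(at least one match) = 1 - 0.000000 = 1.000000

1.000000


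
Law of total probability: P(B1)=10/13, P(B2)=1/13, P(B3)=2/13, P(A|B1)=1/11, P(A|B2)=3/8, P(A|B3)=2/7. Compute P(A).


P(A) = P(A|B1)P(B1) + P(A|B2)P(B2) + P(A|B3)P(B3)
= 1/11*10/13 + 3/8*1/13 + 2/7*2/13
= 10/143 + 3/104 + 4/91 = 1143/8008

1143/8008


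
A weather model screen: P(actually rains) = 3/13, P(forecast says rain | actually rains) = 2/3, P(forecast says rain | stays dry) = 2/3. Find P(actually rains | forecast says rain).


P(A) = P(A|B)P(B) + P(A|B')P(B') = 2/3*3/13 + 2/3*10/13 = 2/3
P(B|A) = P(A|B)P(B)/P(A) = (2/13)/(2/3) = 3/13

3/13


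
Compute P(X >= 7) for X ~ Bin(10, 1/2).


P(X>=7) = P(X=7) + P(X=8) + P(X=9) + P(X=10)
= 15/128 + 45/1024 + 5/512 + 1/1024
= 11/64

11/64


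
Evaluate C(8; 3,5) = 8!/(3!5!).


8! = 40320
Denominator: 3!=6 * 5!=120
Coefficient = 40320 / 720 = 56

56


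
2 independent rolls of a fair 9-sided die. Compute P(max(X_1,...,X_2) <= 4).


P(max <= 4) = P(all X_i <= 4) = (P(X_1 <= 4))^2
= (4/9)^2 = 16/81

16/81


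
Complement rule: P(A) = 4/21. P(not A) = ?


P(A') = 1 - P(A) = 1 - 4/21 = 17/21

17/21


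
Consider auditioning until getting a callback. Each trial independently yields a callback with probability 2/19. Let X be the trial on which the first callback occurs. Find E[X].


For geometric (trials until first success), E[X] = 1/p = 1/(2/19) = 19/2

19/2


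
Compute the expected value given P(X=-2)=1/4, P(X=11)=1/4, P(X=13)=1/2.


E[X] = sum(x * P(x))
= -2*1/4 + 11*1/4 + 13*1/2
= 35/4

35/4


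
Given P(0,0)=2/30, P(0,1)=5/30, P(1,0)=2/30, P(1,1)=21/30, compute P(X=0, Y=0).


Read from table: P(X=0, Y=0) = 2/30 = 1/15

1/15


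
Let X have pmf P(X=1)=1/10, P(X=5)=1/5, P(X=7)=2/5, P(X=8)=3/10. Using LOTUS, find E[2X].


E[2X] = sum(g(x)*P(x))
= 2*1/10 + 10*1/5 + 14*2/5 + 16*3/10
= 63/5

63/5


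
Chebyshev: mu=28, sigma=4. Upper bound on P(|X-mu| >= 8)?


k = 8/4 = 2
Chebyshev: P(|X-mu| >= k*sigma) <= 1/k^2 = 1/2^2 = 1/4

1/4


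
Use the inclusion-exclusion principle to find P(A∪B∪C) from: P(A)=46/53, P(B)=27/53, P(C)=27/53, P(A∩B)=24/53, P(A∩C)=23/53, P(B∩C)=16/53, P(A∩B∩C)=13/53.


P(A∪B∪C) = P(A)+P(B)+P(C) - P(AB)-P(AC)-P(BC) + P(ABC)
= 46/53+27/53+27/53 - 24/53-23/53-16/53 + 13/53
= 50/53

50/53


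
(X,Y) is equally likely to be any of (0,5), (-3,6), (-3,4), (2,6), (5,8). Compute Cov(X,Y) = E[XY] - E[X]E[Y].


E[X]=1/5, E[Y]=29/5, E[XY]=22/5
Cov(X,Y) = E[XY] - E[X]E[Y] = 22/5 - 1/5*29/5 = 81/25

81/25


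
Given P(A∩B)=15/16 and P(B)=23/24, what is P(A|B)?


P(A|B) = P(A∩B)/P(B) = (45/48)/(46/48) = 45/46

45/46


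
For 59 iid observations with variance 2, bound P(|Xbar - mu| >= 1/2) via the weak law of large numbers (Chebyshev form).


Var(Xbar) = Var(X)/n = 2/59
Chebyshev: P(|Xbar-mu| >= 1/2) <= Var(Xbar)/(1/2)^2 = (2/59)/(1/4) = 8/59

8/59


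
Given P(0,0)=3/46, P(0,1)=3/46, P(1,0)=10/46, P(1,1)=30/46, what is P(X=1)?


P(X=1) = P(1,0)+P(1,1) = 10/46 + 30/46 = 40/46 = 20/23

20/23


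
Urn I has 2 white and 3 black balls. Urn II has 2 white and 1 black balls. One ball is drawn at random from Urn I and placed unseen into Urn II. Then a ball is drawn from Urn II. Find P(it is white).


P(transfer white) = 2/5; P(transfer black) = 3/5
If white transferred: Urn II has 3 white of 4, so P(white|white moved) = 3/4
If black transferred: Urn II has 2 white of 4, so P(white|black moved) = 1/2
By total probability: P(white) = 2/5*3/4 + 3/5*1/2 = 3/5

3/5


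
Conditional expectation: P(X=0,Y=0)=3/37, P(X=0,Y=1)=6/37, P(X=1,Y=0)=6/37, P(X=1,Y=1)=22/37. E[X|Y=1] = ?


P(Y=1) = 28/37
E[X|Y=1] = (0*6 + 1*22)/28 = 22/28 = 11/14

11/14


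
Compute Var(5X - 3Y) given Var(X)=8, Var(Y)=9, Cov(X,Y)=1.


Var(5X - 3Y) = 5^2*Var(X) + (-3)^2*Var(Y) + 2*5*(-3)*Cov(X,Y)
= 25*8 + 9*9 - 30*1
= 200 + 81 - 30 = 251

251


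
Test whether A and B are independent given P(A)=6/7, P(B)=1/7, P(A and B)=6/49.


P(A)*P(B) = 6/7*1/7 = 6/49
P(A∩B) = 6/49, which equals P(A)P(B), so independent

Yes, A and B are independent


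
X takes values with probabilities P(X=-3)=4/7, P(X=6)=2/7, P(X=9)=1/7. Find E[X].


E[X] = sum(x * P(x))
= -3*4/7 + 6*2/7 + 9*1/7
= 9/7

9/7


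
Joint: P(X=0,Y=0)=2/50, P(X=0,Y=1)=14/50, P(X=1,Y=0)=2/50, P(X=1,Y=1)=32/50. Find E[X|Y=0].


P(Y=0) = 4/50
E[X|Y=0] = (0*2 + 1*2)/4 = 2/4 = 1/2

1/2


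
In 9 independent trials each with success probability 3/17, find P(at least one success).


P(at least one) = 1 - P(none)
P(none) = (1 - 3/17)^9 = (14/17)^9 = 20661046784/118587876497
P(at least one) = 1 - 20661046784/118587876497 = 97926829713/118587876497

97926829713/118587876497


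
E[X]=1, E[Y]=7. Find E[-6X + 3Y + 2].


E[-6X + 3Y + 2] = -6*E[X] + 3*E[Y] + 2
= (-6)*(1) + (3)*(7) + (2)
= -6 + 21 + 2 = 17

17


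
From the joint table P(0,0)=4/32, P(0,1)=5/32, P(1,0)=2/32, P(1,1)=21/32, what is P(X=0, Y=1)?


Read from table: P(X=0, Y=1) = 5/32

5/32


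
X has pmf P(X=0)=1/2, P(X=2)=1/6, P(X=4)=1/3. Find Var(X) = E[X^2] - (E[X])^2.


E[X] = 5/3, E[X^2] = 6
Var(X) = E[X^2] - (E[X])^2 = 6 - (5/3)^2 = 29/9

29/9


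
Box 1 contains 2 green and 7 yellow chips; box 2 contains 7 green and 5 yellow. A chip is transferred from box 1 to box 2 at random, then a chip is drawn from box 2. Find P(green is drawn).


P(transfer green) = 2/9; P(transfer yellow) = 7/9
If green transferred: Urn II has 8 green of 13, so P(green|green moved) = 8/13
If yellow transferred: Urn II has 7 green of 13, so P(green|yellow moved) = 7/13
By total probability: P(green) = 2/9*8/13 + 7/9*7/13 = 5/9

5/9


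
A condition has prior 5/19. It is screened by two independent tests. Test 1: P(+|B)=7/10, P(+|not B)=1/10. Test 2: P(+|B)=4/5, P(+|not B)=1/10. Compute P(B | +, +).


After test 1: P(+) = 7/10*5/19 + 1/10*14/19 = 49/190
P(B|+) = (7/38)/(49/190) = 5/7
After test 2 (use post1 as new prior): P(+) = 4/5*5/7 + 1/10*2/7 = 3/5
P(B|+,+) = (4/7)/(3/5) = 20/21

20/21


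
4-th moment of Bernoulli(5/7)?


For Bernoulli: X in {0,1}
E[X^4] = 0^4*(1-5/7) + 1^4*5/7 = 5/7

5/7


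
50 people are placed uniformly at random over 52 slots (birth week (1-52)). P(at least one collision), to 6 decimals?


P(all different) = prod((52-i)/52 for i=0..49) = 0.000000
P(at least one match) = 1 - 0.000000 = 1.000000

1.000000


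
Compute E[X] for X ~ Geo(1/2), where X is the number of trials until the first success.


For geometric (trials until first success), E[X] = 1/p = 1/(1/2) = 2

2


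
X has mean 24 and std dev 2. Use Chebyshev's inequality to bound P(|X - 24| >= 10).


k = 10/2 = 5
Chebyshev: P(|X-mu| >= k*sigma) <= 1/k^2 = 1/5^2 = 1/25

1/25


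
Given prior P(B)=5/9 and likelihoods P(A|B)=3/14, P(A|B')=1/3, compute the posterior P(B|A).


P(A) = P(A|B)P(B) + P(A|B')P(B') = 3/14*5/9 + 1/3*4/9 = 101/378
P(B|A) = P(A|B)P(B)/P(A) = (5/42)/(101/378) = 45/101

45/101


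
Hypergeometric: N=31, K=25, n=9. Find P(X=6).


P(X=6) = C(25,6)*C(6,3) / C(31,9)
= 177100*20 / 20160075
= 3542000/20160075 = 6160/35061

6160/35061


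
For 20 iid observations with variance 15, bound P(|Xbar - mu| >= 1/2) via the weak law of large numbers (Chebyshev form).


Var(Xbar) = Var(X)/n = 15/20
Chebyshev: P(|Xbar-mu| >= 1/2) <= Var(Xbar)/(1/2)^2 = (3/4)/(1/4) = 3
Bound exceeds 1, so trivial bound: 1

1


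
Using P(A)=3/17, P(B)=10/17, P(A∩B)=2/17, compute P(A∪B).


P(A∪B) = P(A) + P(B) - P(A∩B)
= 3/17 + 10/17 - 2/17 = 11/17

11/17


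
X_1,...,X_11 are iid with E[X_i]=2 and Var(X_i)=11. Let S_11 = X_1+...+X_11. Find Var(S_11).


By independence, Var(S_n) = n*Var(X_1) = 11*11 = 121

121


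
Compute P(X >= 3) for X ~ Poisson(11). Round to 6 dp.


P(X>=3) = 1 - P(X<=2) = 1 - (e^(-11)*11^0/0! + e^(-11)*11^1/1! + e^(-11)*11^2/2!)
≈ 1 - (0.0000167017 + 0.0001837187 + 0.0010104529)
= 1 - 0.0012108733 = 0.9987891267
≈ 0.998789

0.998789


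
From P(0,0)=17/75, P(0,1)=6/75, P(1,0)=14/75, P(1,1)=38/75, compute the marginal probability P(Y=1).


P(Y=1) = P(0,1)+P(1,1) = 6/75 + 38/75 = 44/75

44/75


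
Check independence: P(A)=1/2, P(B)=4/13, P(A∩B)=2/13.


P(A)*P(B) = 1/2*4/13 = 2/13
P(A∩B) = 2/13, which equals P(A)P(B), so independent

Yes, A and B are independent


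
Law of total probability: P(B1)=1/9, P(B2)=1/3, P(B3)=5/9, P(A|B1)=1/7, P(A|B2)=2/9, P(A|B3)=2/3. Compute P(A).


P(A) = P(A|B1)P(B1) + P(A|B2)P(B2) + P(A|B3)P(B3)
= 1/7*1/9 + 2/9*1/3 + 2/3*5/9
= 1/63 + 2/27 + 10/27 = 29/63

29/63


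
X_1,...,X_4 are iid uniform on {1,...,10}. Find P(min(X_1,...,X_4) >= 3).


P(min >= 3) = P(all X_i >= 3) = (P(X_1 >= 3))^4
= (8/10)^4 = (4/5)^4 = 256/625

256/625


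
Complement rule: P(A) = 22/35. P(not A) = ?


P(A') = 1 - P(A) = 1 - 22/35 = 13/35

13/35


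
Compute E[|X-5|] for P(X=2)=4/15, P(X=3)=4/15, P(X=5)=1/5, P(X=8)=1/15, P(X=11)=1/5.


E[|X-5|] = sum(g(x)*P(x))
= 3*4/15 + 2*4/15 + 0*1/5 + 3*1/15 + 6*1/5
= 41/15

41/15


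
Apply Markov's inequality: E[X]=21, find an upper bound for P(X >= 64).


Markov: P(X >= a) <= E[X]/a
P(X >= 64) <= 21/64

21/64


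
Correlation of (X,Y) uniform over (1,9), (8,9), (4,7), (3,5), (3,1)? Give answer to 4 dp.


Cov(X,Y) = 1.8400, Var(X) = 5.3600, Var(Y) = 8.9600
rho = Cov/(sqrt(VarX)*sqrt(VarY)) = 0.2655

0.2655


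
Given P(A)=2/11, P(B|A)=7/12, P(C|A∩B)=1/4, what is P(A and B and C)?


P(A∩B∩C) = P(A) * P(B|A) * P(C|A∩B)
= 2/11 * 7/12 * 1/4
= 7/66 * 1/4 = 7/264

7/264


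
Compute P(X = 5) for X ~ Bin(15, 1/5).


P(X=5) = C(15,5) * p^5 * (1-p)^10
= 3003 * 1/3125 * 1048576/9765625
= 3148873728/30517578125

3148873728/30517578125


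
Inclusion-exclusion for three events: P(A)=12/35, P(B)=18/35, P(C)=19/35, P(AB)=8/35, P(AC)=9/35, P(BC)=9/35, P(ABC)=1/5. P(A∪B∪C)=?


P(A∪B∪C) = P(A)+P(B)+P(C) - P(AB)-P(AC)-P(BC) + P(ABC)
= 12/35+18/35+19/35 - 8/35-9/35-9/35 + 1/5
= 6/7

6/7


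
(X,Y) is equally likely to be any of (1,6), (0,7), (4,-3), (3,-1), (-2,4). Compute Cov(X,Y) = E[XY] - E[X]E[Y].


E[X]=6/5, E[Y]=13/5, E[XY]=-17/5
Cov(X,Y) = E[XY] - E[X]E[Y] = -17/5 - 6/5*13/5 = -163/25

-163/25


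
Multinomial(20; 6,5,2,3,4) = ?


20! = 2432902008176640000
Denominator: 6!=720 * 5!=120 * 2!=2 * 3!=6 * 4!=24
Coefficient = 2432902008176640000 / 24883200 = 97772875200

97772875200


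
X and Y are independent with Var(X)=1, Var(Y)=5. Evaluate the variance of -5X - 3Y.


Independence => Cov(X,Y)=0
Var(-5X - 3Y) = (-5)^2*Var(X) + (-3)^2*Var(Y)
= 25*1 + 9*5 = 70

70


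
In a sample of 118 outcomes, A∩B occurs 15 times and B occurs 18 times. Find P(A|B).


P(A|B) = P(A∩B)/P(B) = (15/118)/(18/118) = 15/18 = 5/6

5/6


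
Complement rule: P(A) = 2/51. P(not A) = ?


P(A') = 1 - P(A) = 1 - 2/51 = 49/51

49/51


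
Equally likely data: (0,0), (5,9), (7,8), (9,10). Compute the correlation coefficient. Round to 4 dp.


Cov(X,Y) = 12.3125, Var(X) = 11.1875, Var(Y) = 15.6875
rho = Cov/(sqrt(VarX)*sqrt(VarY)) = 0.9294

0.9294


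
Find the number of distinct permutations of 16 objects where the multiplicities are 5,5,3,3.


16! = 20922789888000
Denominator: 5!=120 * 5!=120 * 3!=6 * 3!=6
Coefficient = 20922789888000 / 518400 = 40360320

40360320


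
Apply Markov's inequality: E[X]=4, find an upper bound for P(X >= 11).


Markov: P(X >= a) <= E[X]/a
P(X >= 11) <= 4/11

4/11


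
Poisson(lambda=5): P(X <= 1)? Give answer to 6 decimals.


P(X<=1) = e^(-5)*5^0/0! + e^(-5)*5^1/1!
≈ 0.0067379470 + 0.0336897350
= 0.0404276820
≈ 0.040428

0.040428


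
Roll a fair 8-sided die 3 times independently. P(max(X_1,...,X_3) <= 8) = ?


P(max <= 8) = P(all X_i <= 8) = (P(X_1 <= 8))^3
= (8/8)^3 = 1^3 = 1

1


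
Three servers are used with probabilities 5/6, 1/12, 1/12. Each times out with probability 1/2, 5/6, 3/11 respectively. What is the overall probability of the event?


P(A) = P(A|B1)P(B1) + P(A|B2)P(B2) + P(A|B3)P(B3)
= 1/2*5/6 + 5/6*1/12 + 3/11*1/12
= 5/12 + 5/72 + 1/44 = 403/792

403/792


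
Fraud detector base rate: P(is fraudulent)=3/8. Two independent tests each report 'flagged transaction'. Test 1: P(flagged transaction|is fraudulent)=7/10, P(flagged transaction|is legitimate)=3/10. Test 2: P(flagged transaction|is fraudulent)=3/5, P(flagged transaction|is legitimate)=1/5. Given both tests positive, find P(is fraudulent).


After test 1: P(+) = 7/10*3/8 + 3/10*5/8 = 9/20
P(B|+) = (21/80)/(9/20) = 7/12
After test 2 (use post1 as new prior): P(+) = 3/5*7/12 + 1/5*5/12 = 13/30
P(B|+,+) = (7/20)/(13/30) = 21/26

21/26


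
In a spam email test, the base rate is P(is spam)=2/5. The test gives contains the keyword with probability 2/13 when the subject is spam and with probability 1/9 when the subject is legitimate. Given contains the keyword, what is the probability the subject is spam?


P(A) = P(A|B)P(B) + P(A|B')P(B') = 2/13*2/5 + 1/9*3/5 = 5/39
P(B|A) = P(A|B)P(B)/P(A) = (4/65)/(5/39) = 12/25

12/25


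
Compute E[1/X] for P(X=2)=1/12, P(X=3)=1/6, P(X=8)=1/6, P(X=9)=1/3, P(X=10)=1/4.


E[1/X] = sum(g(x)*P(x))
= 1/2*1/12 + 1/3*1/6 + 1/8*1/6 + 1/9*1/3 + 1/10*1/4
= 389/2160

389/2160


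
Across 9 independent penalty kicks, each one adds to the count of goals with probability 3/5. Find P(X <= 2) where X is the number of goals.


P(X<=2) = P(X=0) + P(X=1) + P(X=2)
= 512/1953125 + 6912/1953125 + 41472/1953125
= 48896/1953125

48896/1953125


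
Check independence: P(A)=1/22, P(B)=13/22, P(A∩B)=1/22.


P(A)*P(B) = 1/22*13/22 = 13/484
P(A∩B) = 1/22 != 13/484, so not independent

No, A and B are not independent


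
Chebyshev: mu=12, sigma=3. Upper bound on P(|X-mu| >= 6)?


k = 6/3 = 2
Chebyshev: P(|X-mu| >= k*sigma) <= 1/k^2 = 1/2^2 = 1/4

1/4


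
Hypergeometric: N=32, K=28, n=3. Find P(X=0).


P(X=0) = C(28,0)*C(4,3) / C(32,3)
= 1*4 / 4960
= 4/4960 = 1/1240

1/1240


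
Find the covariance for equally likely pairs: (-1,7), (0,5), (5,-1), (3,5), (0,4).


E[X]=7/5, E[Y]=4, E[XY]=3/5
Cov(X,Y) = E[XY] - E[X]E[Y] = 3/5 - 7/5*4 = -5

-5


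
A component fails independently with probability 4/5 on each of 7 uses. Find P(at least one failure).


P(at least one) = 1 - P(none)
P(none) = (1 - 4/5)^7 = (1/5)^7 = 1/78125
P(at least one) = 1 - 1/78125 = 78124/78125

78124/78125


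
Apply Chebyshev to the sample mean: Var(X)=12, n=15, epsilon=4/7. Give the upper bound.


Var(Xbar) = Var(X)/n = 12/15
Chebyshev: P(|Xbar-mu| >= 4/7) <= Var(Xbar)/(4/7)^2 = (4/5)/(16/49) = 49/20
Bound exceeds 1, so trivial bound: 1

1


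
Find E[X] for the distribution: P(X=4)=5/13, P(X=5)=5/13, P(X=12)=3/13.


E[X] = sum(x * P(x))
= 4*5/13 + 5*5/13 + 12*3/13
= 81/13

81/13


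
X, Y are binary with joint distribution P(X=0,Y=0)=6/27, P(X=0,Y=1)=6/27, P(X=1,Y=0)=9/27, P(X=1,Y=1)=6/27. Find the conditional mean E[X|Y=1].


P(Y=1) = 12/27
E[X|Y=1] = (0*6 + 1*6)/12 = 6/12 = 1/2

1/2


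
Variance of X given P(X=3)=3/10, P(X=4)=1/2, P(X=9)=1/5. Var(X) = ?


E[X] = 47/10, E[X^2] = 269/10
Var(X) = E[X^2] - (E[X])^2 = 269/10 - (47/10)^2 = 481/100

481/100


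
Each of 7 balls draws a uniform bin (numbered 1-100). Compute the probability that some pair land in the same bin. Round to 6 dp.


P(all different) = prod((100-i)/100 for i=0..6) = 0.806781
P(at least one match) = 1 - 0.806781 = 0.193219

0.193219


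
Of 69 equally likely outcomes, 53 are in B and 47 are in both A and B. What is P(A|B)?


P(A|B) = P(A∩B)/P(B) = (47/69)/(53/69) = 47/53

47/53


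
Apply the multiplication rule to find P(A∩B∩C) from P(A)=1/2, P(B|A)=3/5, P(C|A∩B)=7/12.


P(A∩B∩C) = P(A) * P(B|A) * P(C|A∩B)
= 1/2 * 3/5 * 7/12
= 3/10 * 7/12 = 7/40

7/40


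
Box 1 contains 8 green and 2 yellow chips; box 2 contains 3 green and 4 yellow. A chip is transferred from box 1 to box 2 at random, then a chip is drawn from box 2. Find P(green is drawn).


P(transfer green) = 8/10 = 4/5; P(transfer yellow) = 1/5
If green transferred: Urn II has 4 green of 8, so P(green|green moved) = 1/2
If yellow transferred: Urn II has 3 green of 8, so P(green|yellow moved) = 3/8
By total probability: P(green) = 4/5*1/2 + 1/5*3/8 = 19/40

19/40


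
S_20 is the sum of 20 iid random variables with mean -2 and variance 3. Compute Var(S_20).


By independence, Var(S_n) = n*Var(X_1) = 20*3 = 60

60


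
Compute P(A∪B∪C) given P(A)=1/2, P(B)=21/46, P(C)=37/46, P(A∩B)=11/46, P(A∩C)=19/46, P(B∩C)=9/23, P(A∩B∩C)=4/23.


P(A∪B∪C) = P(A)+P(B)+P(C) - P(AB)-P(AC)-P(BC) + P(ABC)
= 1/2+21/46+37/46 - 11/46-19/46-9/23 + 4/23
= 41/46

41/46


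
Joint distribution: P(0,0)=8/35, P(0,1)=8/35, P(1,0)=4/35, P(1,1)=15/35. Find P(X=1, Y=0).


Read from table: P(X=1, Y=0) = 4/35

4/35


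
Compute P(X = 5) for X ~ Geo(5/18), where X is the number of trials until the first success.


P(X=5) = (1-p)^4 * p = (13/18)^4 * 5/18
= 28561/104976 * 5/18 = 142805/1889568

142805/1889568


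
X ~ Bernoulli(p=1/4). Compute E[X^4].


For Bernoulli: X in {0,1}
E[X^4] = 0^4*(1-1/4) + 1^4*1/4 = 1/4

1/4


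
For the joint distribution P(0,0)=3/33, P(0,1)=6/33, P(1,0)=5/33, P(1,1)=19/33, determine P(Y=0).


P(Y=0) = P(0,0)+P(1,0) = 3/33 + 5/33 = 8/33

8/33


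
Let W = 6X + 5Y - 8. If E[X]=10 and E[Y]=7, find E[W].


E[6X + 5Y - 8] = 6*E[X] + 5*E[Y] - 8
= (6)*(10) + (5)*(7) + (-8)
= 60 + 35 - 8 = 87

87


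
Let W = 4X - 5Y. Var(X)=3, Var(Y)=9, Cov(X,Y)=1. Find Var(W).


Var(4X - 5Y) = 4^2*Var(X) + (-5)^2*Var(Y) + 2*4*(-5)*Cov(X,Y)
= 16*3 + 25*9 - 40*1
= 48 + 225 - 40 = 233

233


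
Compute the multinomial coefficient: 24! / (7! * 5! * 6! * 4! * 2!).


24! = 620448401733239439360000
Denominator: 7!=5040 * 5!=120 * 6!=720 * 4!=24 * 2!=2
Coefficient = 620448401733239439360000 / 20901888000 = 29683844910720

29683844910720


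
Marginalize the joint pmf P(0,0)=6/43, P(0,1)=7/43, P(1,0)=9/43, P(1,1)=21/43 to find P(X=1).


P(X=1) = P(1,0)+P(1,1) = 9/43 + 21/43 = 30/43

30/43
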